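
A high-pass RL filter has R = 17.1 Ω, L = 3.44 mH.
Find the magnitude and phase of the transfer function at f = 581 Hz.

Step 1 — Angular frequency: ω = 2π·581 = 3651 rad/s.
Step 2 — Transfer function: H(jω) = jωL/(R + jωL).
Step 3 — Numerator jωL = j·12.56; denominator R + jωL = 17.1 + j12.56.
Step 4 — H = 0.3504 + j0.4771.
Step 5 — Magnitude: |H| = 0.5919 (-4.6 dB); phase: φ = 53.7°.

|H| = 0.5919 (-4.6 dB), φ = 53.7°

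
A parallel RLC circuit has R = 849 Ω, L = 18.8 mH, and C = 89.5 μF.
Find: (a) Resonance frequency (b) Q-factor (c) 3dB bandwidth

Step 1 — Resonance: ω₀ = 1/√(LC) = 1/√(0.0188·8.95e-05) = 770.9 rad/s.
Step 2 — f₀ = ω₀/(2π) = 122.7 Hz.
Step 3 — Parallel Q: Q = R/(ω₀L) = 849/(770.9·0.0188) = 58.58.
Step 4 — Bandwidth: Δω = ω₀/Q = 13.16 rad/s; BW = Δω/(2π) = 2.095 Hz.

(a) f₀ = 122.7 Hz  (b) Q = 58.58  (c) BW = 2.095 Hz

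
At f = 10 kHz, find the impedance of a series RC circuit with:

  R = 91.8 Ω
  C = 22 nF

Step 1 — Angular frequency: ω = 2π·f = 2π·1e+04 = 6.283e+04 rad/s.
Step 2 — Component impedances:
  R: Z = R = 91.8 Ω
  C: Z = 1/(jωC) = -j/(ω·C) = 0 - j723.4 Ω
Step 3 — Series combination: Z_total = R + C = 91.8 - j723.4 Ω = 729.2∠-82.8° Ω.

Z = 91.8 - j723.4 Ω = 729.2∠-82.8° Ω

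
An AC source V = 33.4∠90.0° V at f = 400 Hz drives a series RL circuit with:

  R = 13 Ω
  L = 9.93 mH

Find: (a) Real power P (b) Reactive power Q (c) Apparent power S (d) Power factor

Step 1 — Angular frequency: ω = 2π·f = 2π·400 = 2513 rad/s.
Step 2 — Component impedances:
  R: Z = R = 13 Ω
  L: Z = jωL = j·2513·0.00993 = 0 + j24.96 Ω
Step 3 — Series combination: Z_total = R + L = 13 + j24.96 Ω = 28.14∠62.5° Ω.
Step 4 — Source phasor: V = 33.4∠90.0° V = 0 + j33.4 V.
Step 5 — Current: I = V / Z = 1.053 + j0.5483 A = 1.187∠27.5° A.
Step 6 — Complex power: S = V·I* = 18.31 + j35.16 VA.
Step 7 — Real power: P = Re(S) = 18.31 W.
Step 8 — Reactive power: Q = Im(S) = 35.16 VAR.
Step 9 — Apparent power: |S| = 39.64 VA.
Step 10 — Power factor: PF = P/|S| = 0.462 (lagging).

(a) P = 18.31 W  (b) Q = 35.16 VAR  (c) S = 39.64 VA  (d) PF = 0.462 (lagging)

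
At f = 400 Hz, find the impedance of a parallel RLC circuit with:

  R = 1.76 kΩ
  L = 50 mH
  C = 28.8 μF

Step 1 — Angular frequency: ω = 2π·f = 2π·400 = 2513 rad/s.
Step 2 — Component impedances:
  R: Z = R = 1760 Ω
  L: Z = jωL = j·2513·0.05 = 0 + j125.7 Ω
  C: Z = 1/(jωC) = -j/(ω·C) = 0 - j13.82 Ω
Step 3 — Parallel combination: 1/Z_total = 1/R + 1/L + 1/C; Z_total = 0.1369 - j15.52 Ω = 15.52∠-89.5° Ω.

Z = 0.1369 - j15.52 Ω = 15.52∠-89.5° Ω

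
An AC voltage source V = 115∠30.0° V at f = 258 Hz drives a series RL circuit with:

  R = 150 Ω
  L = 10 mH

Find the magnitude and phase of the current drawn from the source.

Step 1 — Angular frequency: ω = 2π·f = 2π·258 = 1621 rad/s.
Step 2 — Component impedances:
  R: Z = R = 150 Ω
  L: Z = jωL = j·1621·0.01 = 0 + j16.21 Ω
Step 3 — Series combination: Z_total = R + L = 150 + j16.21 Ω = 150.9∠6.2° Ω.
Step 4 — Source phasor: V = 115∠30.0° V = 99.59 + j57.5 V.
Step 5 — Ohm's law: I = V / Z_total = (99.59 + j57.5) / (150 + j16.21) = 0.6972 + j0.308 A.
Step 6 — Convert to polar: |I| = 0.7622 A, ∠I = 23.8°.

I = 0.7622∠23.8° A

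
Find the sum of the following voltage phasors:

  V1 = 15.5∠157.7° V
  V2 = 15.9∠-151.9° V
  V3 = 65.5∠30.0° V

Step 1 — Convert each phasor to rectangular form:
  V1 = 15.5·(cos(157.7°) + j·sin(157.7°)) = -14.34 + j5.882 V
  V2 = 15.9·(cos(-151.9°) + j·sin(-151.9°)) = -14.03 - j7.489 V
  V3 = 65.5·(cos(30.0°) + j·sin(30.0°)) = 56.72 + j32.75 V
Step 2 — Sum components: V_total = 28.36 + j31.14 V.
Step 3 — Convert to polar: |V_total| = 42.12 V, ∠V_total = 47.7°.

V_total = 42.12∠47.7° V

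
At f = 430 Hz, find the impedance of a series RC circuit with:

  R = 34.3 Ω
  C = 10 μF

Step 1 — Angular frequency: ω = 2π·f = 2π·430 = 2702 rad/s.
Step 2 — Component impedances:
  R: Z = R = 34.3 Ω
  C: Z = 1/(jωC) = -j/(ω·C) = 0 - j37.01 Ω
Step 3 — Series combination: Z_total = R + C = 34.3 - j37.01 Ω = 50.46∠-47.2° Ω.

Z = 34.3 - j37.01 Ω = 50.46∠-47.2° Ω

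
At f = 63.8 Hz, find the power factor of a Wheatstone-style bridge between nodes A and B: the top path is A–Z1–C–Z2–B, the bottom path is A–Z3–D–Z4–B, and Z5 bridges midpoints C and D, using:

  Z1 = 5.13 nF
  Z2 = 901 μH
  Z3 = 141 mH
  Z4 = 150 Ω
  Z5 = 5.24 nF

Step 1 — Angular frequency: ω = 2π·f = 2π·63.8 = 400.9 rad/s.
Step 2 — Component impedances:
  Z1: Z = 1/(jωC) = -j/(ω·C) = 0 - j4.863e+05 Ω
  Z2: Z = jωL = j·400.9·0.000901 = 0 + j0.3612 Ω
  Z3: Z = jωL = j·400.9·0.141 = 0 + j56.52 Ω
  Z4: Z = R = 150 Ω
  Z5: Z = 1/(jωC) = -j/(ω·C) = 0 - j4.761e+05 Ω
Step 3 — Bridge requires nodal analysis (the Z5 bridge couples midpoints C and D, so the two paths cannot be reduced to a simple series/parallel combination). Setting node B to ground and injecting 1 A at node A, the 3-node admittance system at A, C, D solves to V_A = Z_AB = 150 + j56.44 Ω = 160.3∠20.6° Ω.
Step 4 — Power factor: PF = cos(φ) = Re(Z)/|Z| = 150.035/160.298 = 0.936.
Step 5 — Type: Im(Z) = 56.44 ⇒ lagging (phase φ = 20.6°).

PF = 0.936 (lagging, φ = 20.6°)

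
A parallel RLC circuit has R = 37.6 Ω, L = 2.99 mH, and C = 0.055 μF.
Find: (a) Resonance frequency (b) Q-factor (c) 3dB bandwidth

Step 1 — Resonance: ω₀ = 1/√(LC) = 1/√(0.00299·5.5e-08) = 7.798e+04 rad/s.
Step 2 — f₀ = ω₀/(2π) = 1.241e+04 Hz.
Step 3 — Parallel Q: Q = R/(ω₀L) = 37.6/(7.798e+04·0.00299) = 0.1613.
Step 4 — Bandwidth: Δω = ω₀/Q = 4.836e+05 rad/s; BW = Δω/(2π) = 7.696e+04 Hz.

(a) f₀ = 1.241e+04 Hz  (b) Q = 0.1613  (c) BW = 7.696e+04 Hz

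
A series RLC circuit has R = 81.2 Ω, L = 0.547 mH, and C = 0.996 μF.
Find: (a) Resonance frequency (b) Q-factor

Step 1 — Resonance condition Im(Z)=0 gives ω₀ = 1/√(LC).
Step 2 — ω₀ = 1/√(0.000547·9.96e-07) = 4.284e+04 rad/s.
Step 3 — f₀ = ω₀/(2π) = 6819 Hz.
Step 4 — Series Q: Q = ω₀L/R = 4.284e+04·0.000547/81.2 = 0.2886.

(a) f₀ = 6819 Hz  (b) Q = 0.2886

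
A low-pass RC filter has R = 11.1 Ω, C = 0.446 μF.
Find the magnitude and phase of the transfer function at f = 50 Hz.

Step 1 — Angular frequency: ω = 2π·50 = 314.2 rad/s.
Step 2 — Transfer function: H(jω) = 1/(1 + jωRC).
Step 3 — Denominator: 1 + jωRC = 1 + j·314.2·11.1·4.46e-07 = 1 + j0.001555.
Step 4 — H = 1 - j0.001555.
Step 5 — Magnitude: |H| = 1 (-0.0 dB); phase: φ = -0.1°.

|H| = 1 (-0.0 dB), φ = -0.1°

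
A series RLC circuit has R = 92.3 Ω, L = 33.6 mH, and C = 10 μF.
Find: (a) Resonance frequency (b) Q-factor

Step 1 — Resonance condition Im(Z)=0 gives ω₀ = 1/√(LC).
Step 2 — ω₀ = 1/√(0.0336·1e-05) = 1725 rad/s.
Step 3 — f₀ = ω₀/(2π) = 274.6 Hz.
Step 4 — Series Q: Q = ω₀L/R = 1725·0.0336/92.3 = 0.628.

(a) f₀ = 274.6 Hz  (b) Q = 0.628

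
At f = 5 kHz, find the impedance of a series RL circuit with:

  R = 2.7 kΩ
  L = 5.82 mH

Step 1 — Angular frequency: ω = 2π·f = 2π·5000 = 3.142e+04 rad/s.
Step 2 — Component impedances:
  R: Z = R = 2700 Ω
  L: Z = jωL = j·3.142e+04·0.00582 = 0 + j182.8 Ω
Step 3 — Series combination: Z_total = R + L = 2700 + j182.8 Ω = 2706∠3.9° Ω.

Z = 2700 + j182.8 Ω = 2706∠3.9° Ω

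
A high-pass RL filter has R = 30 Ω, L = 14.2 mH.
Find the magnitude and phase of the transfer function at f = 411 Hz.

Step 1 — Angular frequency: ω = 2π·411 = 2582 rad/s.
Step 2 — Transfer function: H(jω) = jωL/(R + jωL).
Step 3 — Numerator jωL = j·36.67; denominator R + jωL = 30 + j36.67.
Step 4 — H = 0.5991 + j0.4901.
Step 5 — Magnitude: |H| = 0.774 (-2.2 dB); phase: φ = 39.3°.

|H| = 0.774 (-2.2 dB), φ = 39.3°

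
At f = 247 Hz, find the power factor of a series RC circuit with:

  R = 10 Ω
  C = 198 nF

Step 1 — Angular frequency: ω = 2π·f = 2π·247 = 1552 rad/s.
Step 2 — Component impedances:
  R: Z = R = 10 Ω
  C: Z = 1/(jωC) = -j/(ω·C) = 0 - j3254 Ω
Step 3 — Series combination: Z_total = R + C = 10 - j3254 Ω = 3254∠-89.8° Ω.
Step 4 — Power factor: PF = cos(φ) = Re(Z)/|Z| = 10/3254 = 0.003073.
Step 5 — Type: Im(Z) = -3254 ⇒ leading (phase φ = -89.8°).

PF = 0.003073 (leading, φ = -89.8°)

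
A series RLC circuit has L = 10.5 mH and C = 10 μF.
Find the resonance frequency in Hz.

Step 1 — Resonance condition Im(Z)=0 gives ω₀ = 1/√(LC).
Step 2 — ω₀ = 1/√(0.0105·1e-05) = 3086 rad/s.
Step 3 — f₀ = ω₀/(2π) = 491.2 Hz.

f₀ = 491.2 Hz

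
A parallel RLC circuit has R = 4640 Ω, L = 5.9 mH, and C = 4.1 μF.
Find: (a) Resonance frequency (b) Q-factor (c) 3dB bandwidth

Step 1 — Resonance: ω₀ = 1/√(LC) = 1/√(0.0059·4.1e-06) = 6430 rad/s.
Step 2 — f₀ = ω₀/(2π) = 1023 Hz.
Step 3 — Parallel Q: Q = R/(ω₀L) = 4640/(6430·0.0059) = 122.3.
Step 4 — Bandwidth: Δω = ω₀/Q = 52.57 rad/s; BW = Δω/(2π) = 8.366 Hz.

(a) f₀ = 1023 Hz  (b) Q = 122.3  (c) BW = 8.366 Hz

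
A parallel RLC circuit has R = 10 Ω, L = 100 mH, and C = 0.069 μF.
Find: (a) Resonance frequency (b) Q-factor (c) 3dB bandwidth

Step 1 — Resonance: ω₀ = 1/√(LC) = 1/√(0.1·6.9e-08) = 1.204e+04 rad/s.
Step 2 — f₀ = ω₀/(2π) = 1916 Hz.
Step 3 — Parallel Q: Q = R/(ω₀L) = 10/(1.204e+04·0.1) = 0.008307.
Step 4 — Bandwidth: Δω = ω₀/Q = 1.449e+06 rad/s; BW = Δω/(2π) = 2.307e+05 Hz.

(a) f₀ = 1916 Hz  (b) Q = 0.008307  (c) BW = 2.307e+05 Hz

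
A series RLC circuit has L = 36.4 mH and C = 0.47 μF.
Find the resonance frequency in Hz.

Step 1 — Resonance condition Im(Z)=0 gives ω₀ = 1/√(LC).
Step 2 — ω₀ = 1/√(0.0364·4.7e-07) = 7645 rad/s.
Step 3 — f₀ = ω₀/(2π) = 1217 Hz.

f₀ = 1217 Hz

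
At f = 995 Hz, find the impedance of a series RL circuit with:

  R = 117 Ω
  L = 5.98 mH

Step 1 — Angular frequency: ω = 2π·f = 2π·995 = 6252 rad/s.
Step 2 — Component impedances:
  R: Z = R = 117 Ω
  L: Z = jωL = j·6252·0.00598 = 0 + j37.39 Ω
Step 3 — Series combination: Z_total = R + L = 117 + j37.39 Ω = 122.8∠17.7° Ω.

Z = 117 + j37.39 Ω = 122.8∠17.7° Ω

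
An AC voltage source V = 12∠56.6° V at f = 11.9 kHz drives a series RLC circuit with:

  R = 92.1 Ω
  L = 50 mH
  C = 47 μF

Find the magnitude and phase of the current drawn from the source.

Step 1 — Angular frequency: ω = 2π·f = 2π·1.19e+04 = 7.477e+04 rad/s.
Step 2 — Component impedances:
  R: Z = R = 92.1 Ω
  L: Z = jωL = j·7.477e+04·0.05 = 0 + j3738 Ω
  C: Z = 1/(jωC) = -j/(ω·C) = 0 - j0.2846 Ω
Step 3 — Series combination: Z_total = R + L + C = 92.1 + j3738 Ω = 3739∠88.6° Ω.
Step 4 — Source phasor: V = 12∠56.6° V = 6.606 + j10.02 V.
Step 5 — Ohm's law: I = V / Z_total = (6.606 + j10.02) / (92.1 + j3738) = 0.002722 - j0.0017 A.
Step 6 — Convert to polar: |I| = 0.003209 A, ∠I = -32.0°.

I = 0.003209∠-32.0° A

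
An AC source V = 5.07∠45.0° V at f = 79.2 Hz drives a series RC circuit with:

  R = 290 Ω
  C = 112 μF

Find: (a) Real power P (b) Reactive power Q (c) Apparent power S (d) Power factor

Step 1 — Angular frequency: ω = 2π·f = 2π·79.2 = 497.6 rad/s.
Step 2 — Component impedances:
  R: Z = R = 290 Ω
  C: Z = 1/(jωC) = -j/(ω·C) = 0 - j17.94 Ω
Step 3 — Series combination: Z_total = R + C = 290 - j17.94 Ω = 290.6∠-3.5° Ω.
Step 4 — Source phasor: V = 5.07∠45.0° V = 3.585 + j3.585 V.
Step 5 — Current: I = V / Z = 0.01155 + j0.01308 A = 0.01745∠48.5° A.
Step 6 — Complex power: S = V·I* = 0.0883 - j0.005463 VA.
Step 7 — Real power: P = Re(S) = 0.0883 W.
Step 8 — Reactive power: Q = Im(S) = -0.005463 VAR.
Step 9 — Apparent power: |S| = 0.08847 VA.
Step 10 — Power factor: PF = P/|S| = 0.9981 (leading).

(a) P = 0.0883 W  (b) Q = -0.005463 VAR  (c) S = 0.08847 VA  (d) PF = 0.9981 (leading)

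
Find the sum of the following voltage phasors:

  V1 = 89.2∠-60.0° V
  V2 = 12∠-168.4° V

Step 1 — Convert each phasor to rectangular form:
  V1 = 89.2·(cos(-60.0°) + j·sin(-60.0°)) = 44.6 - j77.25 V
  V2 = 12·(cos(-168.4°) + j·sin(-168.4°)) = -11.75 - j2.413 V
Step 2 — Sum components: V_total = 32.85 - j79.66 V.
Step 3 — Convert to polar: |V_total| = 86.17 V, ∠V_total = -67.6°.

V_total = 86.17∠-67.6° V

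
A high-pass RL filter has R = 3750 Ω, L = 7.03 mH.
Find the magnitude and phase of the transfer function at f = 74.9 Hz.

Step 1 — Angular frequency: ω = 2π·74.9 = 470.6 rad/s.
Step 2 — Transfer function: H(jω) = jωL/(R + jωL).
Step 3 — Numerator jωL = j·3.308; denominator R + jωL = 3750 + j3.308.
Step 4 — H = 7.783e-07 + j0.0008822.
Step 5 — Magnitude: |H| = 0.0008822 (-61.1 dB); phase: φ = 89.9°.

|H| = 0.0008822 (-61.1 dB), φ = 89.9°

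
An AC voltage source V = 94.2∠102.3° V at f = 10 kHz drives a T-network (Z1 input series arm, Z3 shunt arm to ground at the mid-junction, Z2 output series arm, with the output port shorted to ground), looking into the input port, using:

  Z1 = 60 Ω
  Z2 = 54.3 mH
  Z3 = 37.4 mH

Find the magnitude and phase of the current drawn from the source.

Step 1 — Angular frequency: ω = 2π·f = 2π·1e+04 = 6.283e+04 rad/s.
Step 2 — Component impedances:
  Z1: Z = R = 60 Ω
  Z2: Z = jωL = j·6.283e+04·0.0543 = 0 + j3412 Ω
  Z3: Z = jωL = j·6.283e+04·0.0374 = 0 + j2350 Ω
Step 3 — With the output port shorted to ground, the output series arm Z2 runs from the junction to ground; the shunt arm Z3 also runs from the junction to ground. They appear in parallel: Z3 || Z2 = 0 + j1391 Ω.
Step 4 — Series with input arm Z1: Z_in = Z1 + (Z3 || Z2) = 60 + j1391 Ω = 1393∠87.5° Ω.
Step 5 — Source phasor: V = 94.2∠102.3° V = -20.07 + j92.04 V.
Step 6 — Ohm's law: I = V / Z_total = (-20.07 + j92.04) / (60 + j1391) = 0.0654 + j0.01724 A.
Step 7 — Convert to polar: |I| = 0.06763 A, ∠I = 14.8°.

I = 0.06763∠14.8° A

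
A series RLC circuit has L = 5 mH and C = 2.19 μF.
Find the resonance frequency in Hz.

Step 1 — Resonance condition Im(Z)=0 gives ω₀ = 1/√(LC).
Step 2 — ω₀ = 1/√(0.005·2.19e-06) = 9556 rad/s.
Step 3 — f₀ = ω₀/(2π) = 1521 Hz.

f₀ = 1521 Hz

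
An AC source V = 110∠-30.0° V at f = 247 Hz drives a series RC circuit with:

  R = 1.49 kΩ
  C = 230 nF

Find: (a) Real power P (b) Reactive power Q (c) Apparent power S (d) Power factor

Step 1 — Angular frequency: ω = 2π·f = 2π·247 = 1552 rad/s.
Step 2 — Component impedances:
  R: Z = R = 1490 Ω
  C: Z = 1/(jωC) = -j/(ω·C) = 0 - j2802 Ω
Step 3 — Series combination: Z_total = R + C = 1490 - j2802 Ω = 3173∠-62.0° Ω.
Step 4 — Source phasor: V = 110∠-30.0° V = 95.26 - j55 V.
Step 5 — Current: I = V / Z = 0.0294 + j0.01837 A = 0.03467∠32.0° A.
Step 6 — Complex power: S = V·I* = 1.791 - j3.367 VA.
Step 7 — Real power: P = Re(S) = 1.791 W.
Step 8 — Reactive power: Q = Im(S) = -3.367 VAR.
Step 9 — Apparent power: |S| = 3.813 VA.
Step 10 — Power factor: PF = P/|S| = 0.4696 (leading).

(a) P = 1.791 W  (b) Q = -3.367 VAR  (c) S = 3.813 VA  (d) PF = 0.4696 (leading)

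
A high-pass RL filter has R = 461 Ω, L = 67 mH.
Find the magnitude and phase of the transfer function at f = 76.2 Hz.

Step 1 — Angular frequency: ω = 2π·76.2 = 478.8 rad/s.
Step 2 — Transfer function: H(jω) = jωL/(R + jωL).
Step 3 — Numerator jωL = j·32.08; denominator R + jωL = 461 + j32.08.
Step 4 — H = 0.004819 + j0.06925.
Step 5 — Magnitude: |H| = 0.06942 (-23.2 dB); phase: φ = 86.0°.

|H| = 0.06942 (-23.2 dB), φ = 86.0°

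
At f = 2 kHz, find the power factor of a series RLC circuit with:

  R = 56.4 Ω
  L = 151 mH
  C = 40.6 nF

Step 1 — Angular frequency: ω = 2π·f = 2π·2000 = 1.257e+04 rad/s.
Step 2 — Component impedances:
  R: Z = R = 56.4 Ω
  L: Z = jωL = j·1.257e+04·0.151 = 0 + j1898 Ω
  C: Z = 1/(jωC) = -j/(ω·C) = 0 - j1960 Ω
Step 3 — Series combination: Z_total = R + L + C = 56.4 - j62.51 Ω = 84.2∠-47.9° Ω.
Step 4 — Power factor: PF = cos(φ) = Re(Z)/|Z| = 56.4/84.196 = 0.6699.
Step 5 — Type: Im(Z) = -62.51 ⇒ leading (phase φ = -47.9°).

PF = 0.6699 (leading, φ = -47.9°)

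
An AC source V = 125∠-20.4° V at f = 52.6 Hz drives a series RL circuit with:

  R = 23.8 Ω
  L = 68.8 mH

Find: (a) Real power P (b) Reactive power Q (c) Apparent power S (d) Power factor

Step 1 — Angular frequency: ω = 2π·f = 2π·52.6 = 330.5 rad/s.
Step 2 — Component impedances:
  R: Z = R = 23.8 Ω
  L: Z = jωL = j·330.5·0.0688 = 0 + j22.74 Ω
Step 3 — Series combination: Z_total = R + L = 23.8 + j22.74 Ω = 32.92∠43.7° Ω.
Step 4 — Source phasor: V = 125∠-20.4° V = 117.2 - j43.57 V.
Step 5 — Current: I = V / Z = 1.659 - j3.416 A = 3.798∠-64.1° A.
Step 6 — Complex power: S = V·I* = 343.2 + j327.9 VA.
Step 7 — Real power: P = Re(S) = 343.2 W.
Step 8 — Reactive power: Q = Im(S) = 327.9 VAR.
Step 9 — Apparent power: |S| = 474.7 VA.
Step 10 — Power factor: PF = P/|S| = 0.7231 (lagging).

(a) P = 343.2 W  (b) Q = 327.9 VAR  (c) S = 474.7 VA  (d) PF = 0.7231 (lagging)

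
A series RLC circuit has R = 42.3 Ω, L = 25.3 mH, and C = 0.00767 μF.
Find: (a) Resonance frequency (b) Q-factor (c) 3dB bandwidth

Step 1 — Resonance: ω₀ = 1/√(LC) = 1/√(0.0253·7.67e-09) = 7.179e+04 rad/s.
Step 2 — f₀ = ω₀/(2π) = 1.143e+04 Hz.
Step 3 — Series Q: Q = ω₀L/R = 7.179e+04·0.0253/42.3 = 42.94.
Step 4 — Bandwidth: Δω = ω₀/Q = 1672 rad/s; BW = Δω/(2π) = 266.1 Hz.

(a) f₀ = 1.143e+04 Hz  (b) Q = 42.94  (c) BW = 266.1 Hz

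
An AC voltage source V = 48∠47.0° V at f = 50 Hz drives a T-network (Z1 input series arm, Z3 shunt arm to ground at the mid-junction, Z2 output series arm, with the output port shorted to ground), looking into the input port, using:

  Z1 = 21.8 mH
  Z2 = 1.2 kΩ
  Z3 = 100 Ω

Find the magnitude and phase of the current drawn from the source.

Step 1 — Angular frequency: ω = 2π·f = 2π·50 = 314.2 rad/s.
Step 2 — Component impedances:
  Z1: Z = jωL = j·314.2·0.0218 = 0 + j6.849 Ω
  Z2: Z = R = 1200 Ω
  Z3: Z = R = 100 Ω
Step 3 — With the output port shorted to ground, the output series arm Z2 runs from the junction to ground; the shunt arm Z3 also runs from the junction to ground. They appear in parallel: Z3 || Z2 = 92.31 Ω.
Step 4 — Series with input arm Z1: Z_in = Z1 + (Z3 || Z2) = 92.31 + j6.849 Ω = 92.56∠4.2° Ω.
Step 5 — Source phasor: V = 48∠47.0° V = 32.74 + j35.1 V.
Step 6 — Ohm's law: I = V / Z_total = (32.74 + j35.1) / (92.31 + j6.849) = 0.3808 + j0.3521 A.
Step 7 — Convert to polar: |I| = 0.5186 A, ∠I = 42.8°.

I = 0.5186∠42.8° A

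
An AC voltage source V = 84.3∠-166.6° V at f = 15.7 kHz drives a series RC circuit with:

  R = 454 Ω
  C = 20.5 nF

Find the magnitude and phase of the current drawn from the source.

Step 1 — Angular frequency: ω = 2π·f = 2π·1.57e+04 = 9.865e+04 rad/s.
Step 2 — Component impedances:
  R: Z = R = 454 Ω
  C: Z = 1/(jωC) = -j/(ω·C) = 0 - j494.5 Ω
Step 3 — Series combination: Z_total = R + C = 454 - j494.5 Ω = 671.3∠-47.4° Ω.
Step 4 — Source phasor: V = 84.3∠-166.6° V = -82.01 - j19.54 V.
Step 5 — Ohm's law: I = V / Z_total = (-82.01 - j19.54) / (454 - j494.5) = -0.06118 - j0.1097 A.
Step 6 — Convert to polar: |I| = 0.1256 A, ∠I = -119.2°.

I = 0.1256∠-119.2° A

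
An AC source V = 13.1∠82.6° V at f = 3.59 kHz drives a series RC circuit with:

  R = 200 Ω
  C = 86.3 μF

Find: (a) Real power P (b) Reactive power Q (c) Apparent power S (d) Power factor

Step 1 — Angular frequency: ω = 2π·f = 2π·3590 = 2.256e+04 rad/s.
Step 2 — Component impedances:
  R: Z = R = 200 Ω
  C: Z = 1/(jωC) = -j/(ω·C) = 0 - j0.5137 Ω
Step 3 — Series combination: Z_total = R + C = 200 - j0.5137 Ω = 200∠-0.1° Ω.
Step 4 — Source phasor: V = 13.1∠82.6° V = 1.687 + j12.99 V.
Step 5 — Current: I = V / Z = 0.008269 + j0.06498 A = 0.0655∠82.7° A.
Step 6 — Complex power: S = V·I* = 0.858 - j0.002204 VA.
Step 7 — Real power: P = Re(S) = 0.858 W.
Step 8 — Reactive power: Q = Im(S) = -0.002204 VAR.
Step 9 — Apparent power: |S| = 0.858 VA.
Step 10 — Power factor: PF = P/|S| = 1 (leading).

(a) P = 0.858 W  (b) Q = -0.002204 VAR  (c) S = 0.858 VA  (d) PF = 1 (leading)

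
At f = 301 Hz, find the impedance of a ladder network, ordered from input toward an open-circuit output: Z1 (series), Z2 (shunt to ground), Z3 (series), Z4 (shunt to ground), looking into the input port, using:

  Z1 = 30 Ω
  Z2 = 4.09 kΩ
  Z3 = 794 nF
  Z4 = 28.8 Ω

Step 1 — Angular frequency: ω = 2π·f = 2π·301 = 1891 rad/s.
Step 2 — Component impedances:
  Z1: Z = R = 30 Ω
  Z2: Z = R = 4090 Ω
  Z3: Z = 1/(jωC) = -j/(ω·C) = 0 - j665.9 Ω
  Z4: Z = R = 28.8 Ω
Step 3 — Ladder network (open output): work backward from the far end, alternating series and parallel combinations. Z_in = 162.1 - j639.9 Ω = 660.1∠-75.8° Ω.

Z = 162.1 - j639.9 Ω = 660.1∠-75.8° Ω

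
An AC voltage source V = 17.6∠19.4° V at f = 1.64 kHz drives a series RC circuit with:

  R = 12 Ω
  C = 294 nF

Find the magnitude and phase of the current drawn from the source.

Step 1 — Angular frequency: ω = 2π·f = 2π·1640 = 1.03e+04 rad/s.
Step 2 — Component impedances:
  R: Z = R = 12 Ω
  C: Z = 1/(jωC) = -j/(ω·C) = 0 - j330.1 Ω
Step 3 — Series combination: Z_total = R + C = 12 - j330.1 Ω = 330.3∠-87.9° Ω.
Step 4 — Source phasor: V = 17.6∠19.4° V = 16.6 + j5.846 V.
Step 5 — Ohm's law: I = V / Z_total = (16.6 + j5.846) / (12 - j330.1) = -0.01586 + j0.05087 A.
Step 6 — Convert to polar: |I| = 0.05328 A, ∠I = 107.3°.

I = 0.05328∠107.3° A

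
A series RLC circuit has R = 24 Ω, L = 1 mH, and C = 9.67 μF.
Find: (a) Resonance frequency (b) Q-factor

Step 1 — Resonance condition Im(Z)=0 gives ω₀ = 1/√(LC).
Step 2 — ω₀ = 1/√(0.001·9.67e-06) = 1.017e+04 rad/s.
Step 3 — f₀ = ω₀/(2π) = 1618 Hz.
Step 4 — Series Q: Q = ω₀L/R = 1.017e+04·0.001/24 = 0.4237.

(a) f₀ = 1618 Hz  (b) Q = 0.4237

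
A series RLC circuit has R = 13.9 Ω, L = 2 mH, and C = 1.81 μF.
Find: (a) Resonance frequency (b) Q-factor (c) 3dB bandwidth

Step 1 — Resonance condition Im(Z)=0 gives ω₀ = 1/√(LC).
Step 2 — ω₀ = 1/√(0.002·1.81e-06) = 1.662e+04 rad/s.
Step 3 — f₀ = ω₀/(2π) = 2645 Hz.
Step 4 — Series Q: Q = ω₀L/R = 1.662e+04·0.002/13.9 = 2.391.
Step 5 — 3dB bandwidth: Δω = ω₀/Q = 6950 rad/s; BW = Δω/(2π) = 1106 Hz.

(a) f₀ = 2645 Hz  (b) Q = 2.391  (c) BW = 1106 Hz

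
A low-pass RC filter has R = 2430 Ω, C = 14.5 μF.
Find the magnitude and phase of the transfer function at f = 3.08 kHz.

Step 1 — Angular frequency: ω = 2π·3080 = 1.935e+04 rad/s.
Step 2 — Transfer function: H(jω) = 1/(1 + jωRC).
Step 3 — Denominator: 1 + jωRC = 1 + j·1.935e+04·2430·1.45e-05 = 1 + j681.9.
Step 4 — H = 2.151e-06 - j0.001467.
Step 5 — Magnitude: |H| = 0.001467 (-56.7 dB); phase: φ = -89.9°.

|H| = 0.001467 (-56.7 dB), φ = -89.9°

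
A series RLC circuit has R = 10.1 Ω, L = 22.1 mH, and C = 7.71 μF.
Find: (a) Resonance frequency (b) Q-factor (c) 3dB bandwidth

Step 1 — Resonance condition Im(Z)=0 gives ω₀ = 1/√(LC).
Step 2 — ω₀ = 1/√(0.0221·7.71e-06) = 2423 rad/s.
Step 3 — f₀ = ω₀/(2π) = 385.6 Hz.
Step 4 — Series Q: Q = ω₀L/R = 2423·0.0221/10.1 = 5.301.
Step 5 — 3dB bandwidth: Δω = ω₀/Q = 457 rad/s; BW = Δω/(2π) = 72.74 Hz.

(a) f₀ = 385.6 Hz  (b) Q = 5.301  (c) BW = 72.74 Hz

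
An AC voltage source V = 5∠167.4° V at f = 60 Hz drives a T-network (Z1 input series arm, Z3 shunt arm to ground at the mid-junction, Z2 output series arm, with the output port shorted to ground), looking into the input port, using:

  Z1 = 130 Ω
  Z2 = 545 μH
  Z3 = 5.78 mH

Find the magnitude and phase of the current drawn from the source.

Step 1 — Angular frequency: ω = 2π·f = 2π·60 = 377 rad/s.
Step 2 — Component impedances:
  Z1: Z = R = 130 Ω
  Z2: Z = jωL = j·377·0.000545 = 0 + j0.2055 Ω
  Z3: Z = jωL = j·377·0.00578 = 0 + j2.179 Ω
Step 3 — With the output port shorted to ground, the output series arm Z2 runs from the junction to ground; the shunt arm Z3 also runs from the junction to ground. They appear in parallel: Z3 || Z2 = 0 + j0.1878 Ω.
Step 4 — Series with input arm Z1: Z_in = Z1 + (Z3 || Z2) = 130 + j0.1878 Ω = 130∠0.1° Ω.
Step 5 — Source phasor: V = 5∠167.4° V = -4.88 + j1.091 V.
Step 6 — Ohm's law: I = V / Z_total = (-4.88 + j1.091) / (130 + j0.1878) = -0.03752 + j0.008444 A.
Step 7 — Convert to polar: |I| = 0.03846 A, ∠I = 167.3°.

I = 0.03846∠167.3° A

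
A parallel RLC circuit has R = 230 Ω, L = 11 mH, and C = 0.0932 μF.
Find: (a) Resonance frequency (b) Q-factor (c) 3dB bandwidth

Step 1 — Resonance: ω₀ = 1/√(LC) = 1/√(0.011·9.32e-08) = 3.123e+04 rad/s.
Step 2 — f₀ = ω₀/(2π) = 4971 Hz.
Step 3 — Parallel Q: Q = R/(ω₀L) = 230/(3.123e+04·0.011) = 0.6695.
Step 4 — Bandwidth: Δω = ω₀/Q = 4.665e+04 rad/s; BW = Δω/(2π) = 7425 Hz.

(a) f₀ = 4971 Hz  (b) Q = 0.6695  (c) BW = 7425 Hz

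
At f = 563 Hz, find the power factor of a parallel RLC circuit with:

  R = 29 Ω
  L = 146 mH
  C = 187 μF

Step 1 — Angular frequency: ω = 2π·f = 2π·563 = 3537 rad/s.
Step 2 — Component impedances:
  R: Z = R = 29 Ω
  L: Z = jωL = j·3537·0.146 = 0 + j516.5 Ω
  C: Z = 1/(jωC) = -j/(ω·C) = 0 - j1.512 Ω
Step 3 — Parallel combination: 1/Z_total = 1/R + 1/L + 1/C; Z_total = 0.07905 - j1.512 Ω = 1.514∠-87.0° Ω.
Step 4 — Power factor: PF = cos(φ) = Re(Z)/|Z| = 0.07905/1.514 = 0.05221.
Step 5 — Type: Im(Z) = -1.512 ⇒ leading (phase φ = -87.0°).

PF = 0.05221 (leading, φ = -87.0°)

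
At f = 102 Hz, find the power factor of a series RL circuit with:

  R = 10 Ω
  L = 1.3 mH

Step 1 — Angular frequency: ω = 2π·f = 2π·102 = 640.9 rad/s.
Step 2 — Component impedances:
  R: Z = R = 10 Ω
  L: Z = jωL = j·640.9·0.0013 = 0 + j0.8332 Ω
Step 3 — Series combination: Z_total = R + L = 10 + j0.8332 Ω = 10.03∠4.8° Ω.
Step 4 — Power factor: PF = cos(φ) = Re(Z)/|Z| = 10/10.035 = 0.9965.
Step 5 — Type: Im(Z) = 0.8332 ⇒ lagging (phase φ = 4.8°).

PF = 0.9965 (lagging, φ = 4.8°)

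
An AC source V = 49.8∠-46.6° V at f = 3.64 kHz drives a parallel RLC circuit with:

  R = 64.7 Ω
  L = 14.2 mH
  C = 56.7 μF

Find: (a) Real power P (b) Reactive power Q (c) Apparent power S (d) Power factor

Step 1 — Angular frequency: ω = 2π·f = 2π·3640 = 2.287e+04 rad/s.
Step 2 — Component impedances:
  R: Z = R = 64.7 Ω
  L: Z = jωL = j·2.287e+04·0.0142 = 0 + j324.8 Ω
  C: Z = 1/(jωC) = -j/(ω·C) = 0 - j0.7711 Ω
Step 3 — Parallel combination: 1/Z_total = 1/R + 1/L + 1/C; Z_total = 0.009234 - j0.7729 Ω = 0.7729∠-89.3° Ω.
Step 4 — Source phasor: V = 49.8∠-46.6° V = 34.22 - j36.18 V.
Step 5 — Current: I = V / Z = 47.34 + j43.71 A = 64.43∠42.7° A.
Step 6 — Complex power: S = V·I* = 38.33 - j3208 VA.
Step 7 — Real power: P = Re(S) = 38.33 W.
Step 8 — Reactive power: Q = Im(S) = -3208 VAR.
Step 9 — Apparent power: |S| = 3209 VA.
Step 10 — Power factor: PF = P/|S| = 0.01195 (leading).

(a) P = 38.33 W  (b) Q = -3208 VAR  (c) S = 3209 VA  (d) PF = 0.01195 (leading)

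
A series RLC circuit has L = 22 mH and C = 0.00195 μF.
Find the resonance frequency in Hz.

Step 1 — Resonance condition Im(Z)=0 gives ω₀ = 1/√(LC).
Step 2 — ω₀ = 1/√(0.022·1.95e-09) = 1.527e+05 rad/s.
Step 3 — f₀ = ω₀/(2π) = 2.43e+04 Hz.

f₀ = 2.43e+04 Hz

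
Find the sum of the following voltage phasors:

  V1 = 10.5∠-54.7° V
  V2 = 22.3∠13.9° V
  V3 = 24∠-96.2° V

Step 1 — Convert each phasor to rectangular form:
  V1 = 10.5·(cos(-54.7°) + j·sin(-54.7°)) = 6.068 - j8.569 V
  V2 = 22.3·(cos(13.9°) + j·sin(13.9°)) = 21.65 + j5.357 V
  V3 = 24·(cos(-96.2°) + j·sin(-96.2°)) = -2.592 - j23.86 V
Step 2 — Sum components: V_total = 25.12 - j27.07 V.
Step 3 — Convert to polar: |V_total| = 36.93 V, ∠V_total = -47.1°.

V_total = 36.93∠-47.1° V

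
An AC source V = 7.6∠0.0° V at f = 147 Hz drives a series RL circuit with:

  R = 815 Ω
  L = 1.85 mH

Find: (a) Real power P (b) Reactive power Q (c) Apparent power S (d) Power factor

Step 1 — Angular frequency: ω = 2π·f = 2π·147 = 923.6 rad/s.
Step 2 — Component impedances:
  R: Z = R = 815 Ω
  L: Z = jωL = j·923.6·0.00185 = 0 + j1.709 Ω
Step 3 — Series combination: Z_total = R + L = 815 + j1.709 Ω = 815∠0.1° Ω.
Step 4 — Source phasor: V = 7.6∠0.0° V = 7.6 V.
Step 5 — Current: I = V / Z = 0.009325 - j1.955e-05 A = 0.009325∠-0.1° A.
Step 6 — Complex power: S = V·I* = 0.07087 + j0.0001486 VA.
Step 7 — Real power: P = Re(S) = 0.07087 W.
Step 8 — Reactive power: Q = Im(S) = 0.0001486 VAR.
Step 9 — Apparent power: |S| = 0.07087 VA.
Step 10 — Power factor: PF = P/|S| = 1 (lagging).

(a) P = 0.07087 W  (b) Q = 0.0001486 VAR  (c) S = 0.07087 VA  (d) PF = 1 (lagging)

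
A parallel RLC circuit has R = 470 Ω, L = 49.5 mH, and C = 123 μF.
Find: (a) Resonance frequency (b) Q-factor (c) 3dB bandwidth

Step 1 — Resonance: ω₀ = 1/√(LC) = 1/√(0.0495·0.000123) = 405.3 rad/s.
Step 2 — f₀ = ω₀/(2π) = 64.5 Hz.
Step 3 — Parallel Q: Q = R/(ω₀L) = 470/(405.3·0.0495) = 23.43.
Step 4 — Bandwidth: Δω = ω₀/Q = 17.3 rad/s; BW = Δω/(2π) = 2.753 Hz.

(a) f₀ = 64.5 Hz  (b) Q = 23.43  (c) BW = 2.753 Hz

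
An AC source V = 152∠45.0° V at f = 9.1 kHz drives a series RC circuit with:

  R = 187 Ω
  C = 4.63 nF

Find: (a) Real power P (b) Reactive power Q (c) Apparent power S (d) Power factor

Step 1 — Angular frequency: ω = 2π·f = 2π·9100 = 5.718e+04 rad/s.
Step 2 — Component impedances:
  R: Z = R = 187 Ω
  C: Z = 1/(jωC) = -j/(ω·C) = 0 - j3777 Ω
Step 3 — Series combination: Z_total = R + C = 187 - j3777 Ω = 3782∠-87.2° Ω.
Step 4 — Source phasor: V = 152∠45.0° V = 107.5 + j107.5 V.
Step 5 — Current: I = V / Z = -0.02698 + j0.02979 A = 0.04019∠132.2° A.
Step 6 — Complex power: S = V·I* = 0.302 - j6.101 VA.
Step 7 — Real power: P = Re(S) = 0.302 W.
Step 8 — Reactive power: Q = Im(S) = -6.101 VAR.
Step 9 — Apparent power: |S| = 6.109 VA.
Step 10 — Power factor: PF = P/|S| = 0.04944 (leading).

(a) P = 0.302 W  (b) Q = -6.101 VAR  (c) S = 6.109 VA  (d) PF = 0.04944 (leading)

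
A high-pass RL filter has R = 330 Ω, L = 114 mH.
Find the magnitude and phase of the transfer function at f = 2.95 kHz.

Step 1 — Angular frequency: ω = 2π·2950 = 1.854e+04 rad/s.
Step 2 — Transfer function: H(jω) = jωL/(R + jωL).
Step 3 — Numerator jωL = j·2113; denominator R + jωL = 330 + j2113.
Step 4 — H = 0.9762 + j0.1525.
Step 5 — Magnitude: |H| = 0.988 (-0.1 dB); phase: φ = 8.9°.

|H| = 0.988 (-0.1 dB), φ = 8.9°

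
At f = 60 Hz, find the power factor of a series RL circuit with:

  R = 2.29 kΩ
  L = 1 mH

Step 1 — Angular frequency: ω = 2π·f = 2π·60 = 377 rad/s.
Step 2 — Component impedances:
  R: Z = R = 2290 Ω
  L: Z = jωL = j·377·0.001 = 0 + j0.377 Ω
Step 3 — Series combination: Z_total = R + L = 2290 + j0.377 Ω = 2290∠0.0° Ω.
Step 4 — Power factor: PF = cos(φ) = Re(Z)/|Z| = 2290/2290 = 1.
Step 5 — Type: Im(Z) = 0.377 ⇒ lagging (phase φ = 0.0°).

PF = 1 (lagging, φ = 0.0°)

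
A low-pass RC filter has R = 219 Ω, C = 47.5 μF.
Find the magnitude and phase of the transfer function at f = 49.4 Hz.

Step 1 — Angular frequency: ω = 2π·49.4 = 310.4 rad/s.
Step 2 — Transfer function: H(jω) = 1/(1 + jωRC).
Step 3 — Denominator: 1 + jωRC = 1 + j·310.4·219·4.75e-05 = 1 + j3.229.
Step 4 — H = 0.08752 - j0.2826.
Step 5 — Magnitude: |H| = 0.2958 (-10.6 dB); phase: φ = -72.8°.

|H| = 0.2958 (-10.6 dB), φ = -72.8°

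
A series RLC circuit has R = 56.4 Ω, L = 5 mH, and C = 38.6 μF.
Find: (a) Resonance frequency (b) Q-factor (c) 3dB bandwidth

Step 1 — Resonance condition Im(Z)=0 gives ω₀ = 1/√(LC).
Step 2 — ω₀ = 1/√(0.005·3.86e-05) = 2276 rad/s.
Step 3 — f₀ = ω₀/(2π) = 362.3 Hz.
Step 4 — Series Q: Q = ω₀L/R = 2276·0.005/56.4 = 0.2018.
Step 5 — 3dB bandwidth: Δω = ω₀/Q = 1.128e+04 rad/s; BW = Δω/(2π) = 1795 Hz.

(a) f₀ = 362.3 Hz  (b) Q = 0.2018  (c) BW = 1795 Hz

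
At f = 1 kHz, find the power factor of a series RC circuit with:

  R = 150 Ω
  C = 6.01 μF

Step 1 — Angular frequency: ω = 2π·f = 2π·1000 = 6283 rad/s.
Step 2 — Component impedances:
  R: Z = R = 150 Ω
  C: Z = 1/(jωC) = -j/(ω·C) = 0 - j26.48 Ω
Step 3 — Series combination: Z_total = R + C = 150 - j26.48 Ω = 152.3∠-10.0° Ω.
Step 4 — Power factor: PF = cos(φ) = Re(Z)/|Z| = 150/152.32 = 0.9848.
Step 5 — Type: Im(Z) = -26.48 ⇒ leading (phase φ = -10.0°).

PF = 0.9848 (leading, φ = -10.0°)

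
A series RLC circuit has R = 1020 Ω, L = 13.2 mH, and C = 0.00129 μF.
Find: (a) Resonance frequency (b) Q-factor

Step 1 — Resonance condition Im(Z)=0 gives ω₀ = 1/√(LC).
Step 2 — ω₀ = 1/√(0.0132·1.29e-09) = 2.423e+05 rad/s.
Step 3 — f₀ = ω₀/(2π) = 3.857e+04 Hz.
Step 4 — Series Q: Q = ω₀L/R = 2.423e+05·0.0132/1020 = 3.136.

(a) f₀ = 3.857e+04 Hz  (b) Q = 3.136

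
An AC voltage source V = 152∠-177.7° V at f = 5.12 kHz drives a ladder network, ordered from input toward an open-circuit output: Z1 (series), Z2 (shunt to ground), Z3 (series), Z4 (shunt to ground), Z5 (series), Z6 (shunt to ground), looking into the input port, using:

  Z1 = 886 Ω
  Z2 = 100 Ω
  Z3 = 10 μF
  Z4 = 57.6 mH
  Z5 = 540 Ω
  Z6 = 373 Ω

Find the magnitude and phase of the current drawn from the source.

Step 1 — Angular frequency: ω = 2π·f = 2π·5120 = 3.217e+04 rad/s.
Step 2 — Component impedances:
  Z1: Z = R = 886 Ω
  Z2: Z = R = 100 Ω
  Z3: Z = 1/(jωC) = -j/(ω·C) = 0 - j3.108 Ω
  Z4: Z = jωL = j·3.217e+04·0.0576 = 0 + j1853 Ω
  Z5: Z = R = 540 Ω
  Z6: Z = R = 373 Ω
Step 3 — Ladder network (open output): work backward from the far end, alternating series and parallel combinations. Z_in = 975.9 + j4.348 Ω = 975.9∠0.3° Ω.
Step 4 — Source phasor: V = 152∠-177.7° V = -151.9 - j6.1 V.
Step 5 — Ohm's law: I = V / Z_total = (-151.9 - j6.1) / (975.9 + j4.348) = -0.1557 - j0.005557 A.
Step 6 — Convert to polar: |I| = 0.1558 A, ∠I = -178.0°.

I = 0.1558∠-178.0° A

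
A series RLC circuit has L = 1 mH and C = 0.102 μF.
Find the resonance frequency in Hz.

Step 1 — Resonance condition Im(Z)=0 gives ω₀ = 1/√(LC).
Step 2 — ω₀ = 1/√(0.001·1.02e-07) = 9.901e+04 rad/s.
Step 3 — f₀ = ω₀/(2π) = 1.576e+04 Hz.

f₀ = 1.576e+04 Hz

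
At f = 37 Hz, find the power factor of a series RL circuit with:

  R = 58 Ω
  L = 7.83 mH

Step 1 — Angular frequency: ω = 2π·f = 2π·37 = 232.5 rad/s.
Step 2 — Component impedances:
  R: Z = R = 58 Ω
  L: Z = jωL = j·232.5·0.00783 = 0 + j1.82 Ω
Step 3 — Series combination: Z_total = R + L = 58 + j1.82 Ω = 58.03∠1.8° Ω.
Step 4 — Power factor: PF = cos(φ) = Re(Z)/|Z| = 58/58.03 = 0.9995.
Step 5 — Type: Im(Z) = 1.82 ⇒ lagging (phase φ = 1.8°).

PF = 0.9995 (lagging, φ = 1.8°)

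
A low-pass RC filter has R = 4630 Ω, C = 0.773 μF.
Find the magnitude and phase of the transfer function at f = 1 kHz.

Step 1 — Angular frequency: ω = 2π·1000 = 6283 rad/s.
Step 2 — Transfer function: H(jω) = 1/(1 + jωRC).
Step 3 — Denominator: 1 + jωRC = 1 + j·6283·4630·7.73e-07 = 1 + j22.49.
Step 4 — H = 0.001974 - j0.04438.
Step 5 — Magnitude: |H| = 0.04443 (-27.0 dB); phase: φ = -87.5°.

|H| = 0.04443 (-27.0 dB), φ = -87.5°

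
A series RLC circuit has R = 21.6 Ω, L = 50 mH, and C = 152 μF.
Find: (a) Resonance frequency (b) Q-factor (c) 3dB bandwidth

Step 1 — Resonance: ω₀ = 1/√(LC) = 1/√(0.05·0.000152) = 362.7 rad/s.
Step 2 — f₀ = ω₀/(2π) = 57.73 Hz.
Step 3 — Series Q: Q = ω₀L/R = 362.7·0.05/21.6 = 0.8397.
Step 4 — Bandwidth: Δω = ω₀/Q = 432 rad/s; BW = Δω/(2π) = 68.75 Hz.

(a) f₀ = 57.73 Hz  (b) Q = 0.8397  (c) BW = 68.75 Hz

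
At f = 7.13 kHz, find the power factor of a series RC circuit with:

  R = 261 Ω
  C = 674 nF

Step 1 — Angular frequency: ω = 2π·f = 2π·7130 = 4.48e+04 rad/s.
Step 2 — Component impedances:
  R: Z = R = 261 Ω
  C: Z = 1/(jωC) = -j/(ω·C) = 0 - j33.12 Ω
Step 3 — Series combination: Z_total = R + C = 261 - j33.12 Ω = 263.1∠-7.2° Ω.
Step 4 — Power factor: PF = cos(φ) = Re(Z)/|Z| = 261/263.1 = 0.992.
Step 5 — Type: Im(Z) = -33.12 ⇒ leading (phase φ = -7.2°).

PF = 0.992 (leading, φ = -7.2°)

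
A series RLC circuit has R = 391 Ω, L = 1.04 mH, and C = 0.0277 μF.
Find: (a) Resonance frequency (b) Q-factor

Step 1 — Resonance condition Im(Z)=0 gives ω₀ = 1/√(LC).
Step 2 — ω₀ = 1/√(0.00104·2.77e-08) = 1.863e+05 rad/s.
Step 3 — f₀ = ω₀/(2π) = 2.965e+04 Hz.
Step 4 — Series Q: Q = ω₀L/R = 1.863e+05·0.00104/391 = 0.4956.

(a) f₀ = 2.965e+04 Hz  (b) Q = 0.4956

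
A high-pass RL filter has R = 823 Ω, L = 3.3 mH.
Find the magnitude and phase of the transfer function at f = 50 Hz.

Step 1 — Angular frequency: ω = 2π·50 = 314.2 rad/s.
Step 2 — Transfer function: H(jω) = jωL/(R + jωL).
Step 3 — Numerator jωL = j·1.037; denominator R + jωL = 823 + j1.037.
Step 4 — H = 1.587e-06 + j0.00126.
Step 5 — Magnitude: |H| = 0.00126 (-58.0 dB); phase: φ = 89.9°.

|H| = 0.00126 (-58.0 dB), φ = 89.9°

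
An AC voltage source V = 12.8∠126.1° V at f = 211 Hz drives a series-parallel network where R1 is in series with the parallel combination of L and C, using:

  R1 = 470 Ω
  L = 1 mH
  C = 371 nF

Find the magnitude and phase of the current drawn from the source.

Step 1 — Angular frequency: ω = 2π·f = 2π·211 = 1326 rad/s.
Step 2 — Component impedances:
  R1: Z = R = 470 Ω
  L: Z = jωL = j·1326·0.001 = 0 + j1.326 Ω
  C: Z = 1/(jωC) = -j/(ω·C) = 0 - j2033 Ω
Step 3 — Parallel branch: L || C = 1/(1/L + 1/C) = 0 + j1.327 Ω.
Step 4 — Series with R1: Z_total = R1 + (L || C) = 470 + j1.327 Ω = 470∠0.2° Ω.
Step 5 — Source phasor: V = 12.8∠126.1° V = -7.542 + j10.34 V.
Step 6 — Ohm's law: I = V / Z_total = (-7.542 + j10.34) / (470 + j1.327) = -0.01598 + j0.02205 A.
Step 7 — Convert to polar: |I| = 0.02723 A, ∠I = 125.9°.

I = 0.02723∠125.9° A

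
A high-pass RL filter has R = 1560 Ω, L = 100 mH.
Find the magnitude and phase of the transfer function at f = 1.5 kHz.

Step 1 — Angular frequency: ω = 2π·1500 = 9425 rad/s.
Step 2 — Transfer function: H(jω) = jωL/(R + jωL).
Step 3 — Numerator jωL = j·942.5; denominator R + jωL = 1560 + j942.5.
Step 4 — H = 0.2674 + j0.4426.
Step 5 — Magnitude: |H| = 0.5171 (-5.7 dB); phase: φ = 58.9°.

|H| = 0.5171 (-5.7 dB), φ = 58.9°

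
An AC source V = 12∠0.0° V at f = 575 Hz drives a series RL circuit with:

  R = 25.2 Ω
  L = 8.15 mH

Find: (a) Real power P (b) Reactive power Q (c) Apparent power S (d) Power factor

Step 1 — Angular frequency: ω = 2π·f = 2π·575 = 3613 rad/s.
Step 2 — Component impedances:
  R: Z = R = 25.2 Ω
  L: Z = jωL = j·3613·0.00815 = 0 + j29.44 Ω
Step 3 — Series combination: Z_total = R + L = 25.2 + j29.44 Ω = 38.76∠49.4° Ω.
Step 4 — Source phasor: V = 12∠0.0° V = 12 V.
Step 5 — Current: I = V / Z = 0.2013 - j0.2352 A = 0.3096∠-49.4° A.
Step 6 — Complex power: S = V·I* = 2.416 + j2.823 VA.
Step 7 — Real power: P = Re(S) = 2.416 W.
Step 8 — Reactive power: Q = Im(S) = 2.823 VAR.
Step 9 — Apparent power: |S| = 3.716 VA.
Step 10 — Power factor: PF = P/|S| = 0.6502 (lagging).

(a) P = 2.416 W  (b) Q = 2.823 VAR  (c) S = 3.716 VA  (d) PF = 0.6502 (lagging)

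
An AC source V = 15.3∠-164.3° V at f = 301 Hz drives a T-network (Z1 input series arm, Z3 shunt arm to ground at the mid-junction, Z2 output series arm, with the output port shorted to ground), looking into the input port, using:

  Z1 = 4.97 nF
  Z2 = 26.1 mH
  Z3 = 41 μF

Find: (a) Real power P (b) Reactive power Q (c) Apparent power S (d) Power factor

Step 1 — Angular frequency: ω = 2π·f = 2π·301 = 1891 rad/s.
Step 2 — Component impedances:
  Z1: Z = 1/(jωC) = -j/(ω·C) = 0 - j1.064e+05 Ω
  Z2: Z = jωL = j·1891·0.0261 = 0 + j49.36 Ω
  Z3: Z = 1/(jωC) = -j/(ω·C) = 0 - j12.9 Ω
Step 3 — With the output port shorted to ground, the output series arm Z2 runs from the junction to ground; the shunt arm Z3 also runs from the junction to ground. They appear in parallel: Z3 || Z2 = 0 - j17.46 Ω.
Step 4 — Series with input arm Z1: Z_in = Z1 + (Z3 || Z2) = 0 - j1.064e+05 Ω = 1.064e+05∠-90.0° Ω.
Step 5 — Source phasor: V = 15.3∠-164.3° V = -14.73 - j4.14 V.
Step 6 — Current: I = V / Z = 3.891e-05 - j0.0001384 A = 0.0001438∠-74.3° A.
Step 7 — Complex power: S = V·I* = 0 - j0.0022 VA.
Step 8 — Real power: P = Re(S) = 0 W.
Step 9 — Reactive power: Q = Im(S) = -0.0022 VAR.
Step 10 — Apparent power: |S| = 0.0022 VA.
Step 11 — Power factor: PF = P/|S| = 0 (leading).

(a) P = 0 W  (b) Q = -0.0022 VAR  (c) S = 0.0022 VA  (d) PF = 0 (leading)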